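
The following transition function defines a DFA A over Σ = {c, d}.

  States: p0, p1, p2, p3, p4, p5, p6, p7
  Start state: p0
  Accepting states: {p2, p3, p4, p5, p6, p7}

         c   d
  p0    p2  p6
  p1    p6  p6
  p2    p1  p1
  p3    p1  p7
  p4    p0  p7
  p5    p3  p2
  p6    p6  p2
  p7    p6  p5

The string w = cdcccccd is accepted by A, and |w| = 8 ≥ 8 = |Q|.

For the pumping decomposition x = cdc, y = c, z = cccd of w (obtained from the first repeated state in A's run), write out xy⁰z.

xy⁰z = xz = cdc·cccd = cdccccd.
Reading y = c takes A from p6 back to p6, so after x the machine is still in p6, and z then leads to the accepting state p2. Hence cdccccd ∈ L(A).

cdccccd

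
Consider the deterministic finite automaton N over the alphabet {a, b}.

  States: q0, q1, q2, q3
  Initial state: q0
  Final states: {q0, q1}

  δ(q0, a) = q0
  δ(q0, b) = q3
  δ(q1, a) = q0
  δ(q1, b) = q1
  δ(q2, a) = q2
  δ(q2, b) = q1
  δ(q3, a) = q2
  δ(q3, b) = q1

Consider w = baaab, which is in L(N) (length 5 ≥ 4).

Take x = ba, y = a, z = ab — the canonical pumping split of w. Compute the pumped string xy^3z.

xy^3z = ba·a·a·a·ab = baaaaab.
Reading y = a takes N from q2 back to q2, so after x·y·y·y the machine is still in q2, and z then leads to the accepting state q1. Hence baaaaab ∈ L(N).

baaaaab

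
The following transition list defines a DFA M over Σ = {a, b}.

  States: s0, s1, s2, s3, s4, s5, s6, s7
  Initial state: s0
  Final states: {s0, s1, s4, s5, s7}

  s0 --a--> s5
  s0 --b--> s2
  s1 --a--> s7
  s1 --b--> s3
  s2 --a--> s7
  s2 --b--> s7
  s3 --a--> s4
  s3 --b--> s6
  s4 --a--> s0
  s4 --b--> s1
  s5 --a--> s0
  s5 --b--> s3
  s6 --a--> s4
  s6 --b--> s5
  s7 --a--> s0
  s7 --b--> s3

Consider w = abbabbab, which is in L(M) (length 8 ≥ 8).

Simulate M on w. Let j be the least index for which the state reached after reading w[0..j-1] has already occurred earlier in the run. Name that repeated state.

s3

State sequence: s0 -a-> s5 -b-> s3 -b-> s6 -a-> s4 -b-> s1 -b-> s3 -a-> s4 -b-> s1
First repeat at step 6: s3 was already visited.

The earliest repeat is at step j = 6: M is in s3, which it already visited at step i = 2.
The DFA has 8 states, so the proof of the pumping lemma guarantees a repeated state among the first 8+1 visited; the segment between the two visits is the pumpable y.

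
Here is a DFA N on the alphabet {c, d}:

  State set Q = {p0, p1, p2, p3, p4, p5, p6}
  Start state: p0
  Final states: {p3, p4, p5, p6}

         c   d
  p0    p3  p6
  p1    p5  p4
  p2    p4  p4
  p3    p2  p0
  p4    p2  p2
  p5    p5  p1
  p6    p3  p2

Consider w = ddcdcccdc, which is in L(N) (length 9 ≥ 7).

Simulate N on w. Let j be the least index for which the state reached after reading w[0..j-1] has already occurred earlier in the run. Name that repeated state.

State sequence: p0 -d-> p6 -d-> p2 -c-> p4 -d-> p2 -c-> p4 -c-> p2 -c-> p4 -d-> p2 -c-> p4
First repeat at step 4: p2 was already visited.

The earliest repeat is at step j = 4: N is in p2, which it already visited at step i = 2.
The DFA has 7 states, so the proof of the pumping lemma guarantees a repeated state among the first 7+1 visited; the segment between the two visits is the pumpable y.

p2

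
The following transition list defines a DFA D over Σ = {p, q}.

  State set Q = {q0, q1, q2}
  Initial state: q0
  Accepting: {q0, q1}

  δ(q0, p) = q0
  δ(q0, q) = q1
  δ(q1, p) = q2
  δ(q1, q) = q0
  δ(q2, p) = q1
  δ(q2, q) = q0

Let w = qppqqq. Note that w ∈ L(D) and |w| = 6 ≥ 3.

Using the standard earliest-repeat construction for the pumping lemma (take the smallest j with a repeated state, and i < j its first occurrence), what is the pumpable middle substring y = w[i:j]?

Run of D on w = q p p q q q:
  step 0: q0  (start)
  step 1: q1  (read q: q0→q1)
  step 2: q2  (read p: q1→q2)
  step 3: q1  (read p: q2→q1)   ← first repeat (q1 seen earlier)
  step 4: q0  (read q: q1→q0)
  step 5: q1  (read q: q0→q1)
  step 6: q0  (read q: q1→q0)

So i = 1, j = 3, giving x = w[0:1] = q, y = w[1:3] = pp, z = w[3:6] = qqq.
Check: |xy| = 3 ≤ 3 and |y| = 2 ≥ 1. Reading y takes D from q1 back to q1, so every xyⁱz is accepted.
Since D has 3 states, any run of length ≥ 3 visits 3+1 states, so by pigeonhole some state repeats within the first 3 steps — that repeat gives the pumpable loop.

pp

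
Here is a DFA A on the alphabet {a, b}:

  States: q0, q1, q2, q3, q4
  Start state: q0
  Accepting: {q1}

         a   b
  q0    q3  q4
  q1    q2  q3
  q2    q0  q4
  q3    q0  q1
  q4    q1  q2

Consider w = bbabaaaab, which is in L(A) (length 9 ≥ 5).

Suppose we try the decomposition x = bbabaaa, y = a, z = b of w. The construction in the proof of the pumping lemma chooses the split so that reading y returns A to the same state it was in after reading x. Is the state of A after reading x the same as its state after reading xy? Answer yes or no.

Run of A on the first 8 characters of w = b b a b a a a a:
  step 0: q0  (start)
  step 1: q4  (read b: q0→q4)
  step 2: q2  (read b: q4→q2)
  step 3: q0  (read a: q2→q0)
  step 4: q4  (read b: q0→q4)
  step 5: q1  (read a: q4→q1)
  step 6: q2  (read a: q1→q2)
  step 7: q0  (read a: q2→q0)
  step 8: q3  (read a: q0→q3)

After x (step 7): q0. After xy (step 8): q3.
They differ (q0 ≠ q3), so y is not a cycle from the state after x; this split is not the one the pumping-lemma construction produces, and pumping y need not keep the string in L(A).

no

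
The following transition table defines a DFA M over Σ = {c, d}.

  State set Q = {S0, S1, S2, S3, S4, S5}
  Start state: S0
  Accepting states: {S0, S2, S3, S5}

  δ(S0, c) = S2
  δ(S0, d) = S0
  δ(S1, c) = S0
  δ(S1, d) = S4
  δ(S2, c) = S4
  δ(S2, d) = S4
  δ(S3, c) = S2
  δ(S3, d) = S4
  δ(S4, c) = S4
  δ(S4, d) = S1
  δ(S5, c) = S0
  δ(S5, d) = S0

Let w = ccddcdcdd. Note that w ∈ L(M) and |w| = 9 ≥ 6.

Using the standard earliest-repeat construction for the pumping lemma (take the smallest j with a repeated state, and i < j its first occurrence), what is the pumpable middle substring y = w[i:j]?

Run of M on w = c c d d c d c d d:
  step 0: S0  (start)
  step 1: S2  (read c: S0→S2)
  step 2: S4  (read c: S2→S4)
  step 3: S1  (read d: S4→S1)
  step 4: S4  (read d: S1→S4)   ← first repeat (S4 seen earlier)
  step 5: S4  (read c: S4→S4)
  step 6: S1  (read d: S4→S1)
  step 7: S0  (read c: S1→S0)
  step 8: S0  (read d: S0→S0)
  step 9: S0  (read d: S0→S0)

So i = 2, j = 4, giving x = w[0:2] = cc, y = w[2:4] = dd, z = w[4:9] = cdcdd.
Check: |xy| = 4 ≤ 6 and |y| = 2 ≥ 1. Reading y takes M from S4 back to S4, so every xyⁱz is accepted.

dd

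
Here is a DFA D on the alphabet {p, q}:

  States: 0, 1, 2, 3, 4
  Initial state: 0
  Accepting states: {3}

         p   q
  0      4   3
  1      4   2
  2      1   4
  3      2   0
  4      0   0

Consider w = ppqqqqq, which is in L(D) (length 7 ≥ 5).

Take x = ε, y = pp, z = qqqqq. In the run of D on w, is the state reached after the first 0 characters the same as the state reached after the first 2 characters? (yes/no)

yes

State sequence: 0 -p-> 4 -p-> 0

After x (step 0): 0. After xy (step 2): 0.
They match, so y = pp drives D around a cycle from 0 back to itself; pumping y any number of times keeps D in 0 before reading z, and xyⁱz ∈ L(D) for every i ≥ 0.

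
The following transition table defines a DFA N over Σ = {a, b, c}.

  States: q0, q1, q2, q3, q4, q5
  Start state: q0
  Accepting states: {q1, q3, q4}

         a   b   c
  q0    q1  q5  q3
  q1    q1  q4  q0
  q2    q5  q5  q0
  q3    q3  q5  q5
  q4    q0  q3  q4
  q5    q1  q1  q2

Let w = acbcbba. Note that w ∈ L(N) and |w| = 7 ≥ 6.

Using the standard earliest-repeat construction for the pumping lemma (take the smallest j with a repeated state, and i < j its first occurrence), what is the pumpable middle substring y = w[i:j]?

State sequence: q0 -a-> q1 -c-> q0 -b-> q5 -c-> q2 -b-> q5 -b-> q1 -a-> q1
First repeat at step 2: q0 was already visited.

So i = 0, j = 2, giving x = w[0:0] = ε, y = w[0:2] = ac, z = w[2:7] = bcbba.
Check: |xy| = 2 ≤ 6 and |y| = 2 ≥ 1. Reading y takes N from q0 back to q0, so every xyⁱz is accepted.
With |Q| = 6, pigeonhole forces a state repeat no later than step 6; the substring read between the first and second visits to that state can be pumped.

ac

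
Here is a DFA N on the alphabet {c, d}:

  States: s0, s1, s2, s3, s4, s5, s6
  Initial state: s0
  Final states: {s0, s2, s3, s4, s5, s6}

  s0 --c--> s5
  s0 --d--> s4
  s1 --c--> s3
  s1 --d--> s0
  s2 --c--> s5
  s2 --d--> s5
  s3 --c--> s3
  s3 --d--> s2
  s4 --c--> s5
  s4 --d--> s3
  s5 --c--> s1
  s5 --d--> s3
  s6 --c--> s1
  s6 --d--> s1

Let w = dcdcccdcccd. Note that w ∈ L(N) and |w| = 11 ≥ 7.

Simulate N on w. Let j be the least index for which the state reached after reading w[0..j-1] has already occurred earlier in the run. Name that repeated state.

State sequence: s0 -d-> s4 -c-> s5 -d-> s3 -c-> s3 -c-> s3 -c-> s3 -d-> s2 -c-> s5 -c-> s1 -c-> s3 -d-> s2
First repeat at step 4: s3 was already visited.

The earliest repeat is at step j = 4: N is in s3, which it already visited at step i = 3.

s3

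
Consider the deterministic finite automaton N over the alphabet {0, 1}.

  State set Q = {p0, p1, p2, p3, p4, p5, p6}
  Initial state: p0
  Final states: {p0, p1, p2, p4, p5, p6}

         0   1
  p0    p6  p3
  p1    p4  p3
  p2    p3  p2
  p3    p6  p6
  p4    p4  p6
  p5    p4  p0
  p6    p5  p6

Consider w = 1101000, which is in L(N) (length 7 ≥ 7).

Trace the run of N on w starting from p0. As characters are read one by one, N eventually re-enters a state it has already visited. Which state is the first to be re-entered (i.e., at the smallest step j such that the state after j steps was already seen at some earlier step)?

State sequence: p0 -1-> p3 -1-> p6 -0-> p5 -1-> p0 -0-> p6 -0-> p5 -0-> p4
First repeat at step 4: p0 was already visited.

The earliest repeat is at step j = 4: N is in p0, which it already visited at step i = 0.

p0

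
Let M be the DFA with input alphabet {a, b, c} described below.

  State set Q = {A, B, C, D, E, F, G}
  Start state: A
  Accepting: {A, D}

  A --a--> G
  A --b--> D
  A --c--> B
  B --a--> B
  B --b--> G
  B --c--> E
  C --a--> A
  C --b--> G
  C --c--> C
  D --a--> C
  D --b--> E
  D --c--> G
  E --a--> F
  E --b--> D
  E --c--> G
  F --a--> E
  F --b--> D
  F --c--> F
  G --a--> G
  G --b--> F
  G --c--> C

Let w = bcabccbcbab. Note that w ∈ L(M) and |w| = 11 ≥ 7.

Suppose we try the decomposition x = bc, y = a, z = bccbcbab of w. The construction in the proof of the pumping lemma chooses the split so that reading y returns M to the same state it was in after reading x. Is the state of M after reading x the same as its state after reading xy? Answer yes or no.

State sequence: A -b-> D -c-> G -a-> G

After x (step 2): G. After xy (step 3): G.
They match, so y = a drives M around a cycle from G back to itself; pumping y any number of times keeps M in G before reading z, and xyⁱz ∈ L(M) for every i ≥ 0.

yes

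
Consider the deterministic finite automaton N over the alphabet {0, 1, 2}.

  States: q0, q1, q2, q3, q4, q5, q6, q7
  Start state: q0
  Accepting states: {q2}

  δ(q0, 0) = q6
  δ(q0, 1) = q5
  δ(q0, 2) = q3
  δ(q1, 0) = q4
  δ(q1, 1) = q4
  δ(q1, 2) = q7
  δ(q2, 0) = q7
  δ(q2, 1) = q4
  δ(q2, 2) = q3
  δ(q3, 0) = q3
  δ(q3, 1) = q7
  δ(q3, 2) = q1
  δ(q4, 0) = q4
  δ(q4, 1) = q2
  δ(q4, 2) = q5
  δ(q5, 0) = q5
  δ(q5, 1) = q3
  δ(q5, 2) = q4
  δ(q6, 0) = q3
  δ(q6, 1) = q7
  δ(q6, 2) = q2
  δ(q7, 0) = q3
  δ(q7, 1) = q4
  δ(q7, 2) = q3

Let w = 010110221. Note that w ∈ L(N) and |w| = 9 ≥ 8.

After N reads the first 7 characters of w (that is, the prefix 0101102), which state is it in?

State sequence: q0 -0-> q6 -1-> q7 -0-> q3 -1-> q7 -1-> q4 -0-> q4 -2-> q5

After reading 7 characters, N is in state q5.
(This kind of state-tracing is the core of the pumping-lemma construction: with 8 states, pigeonhole forces a repeat within the first 8 steps.)

q5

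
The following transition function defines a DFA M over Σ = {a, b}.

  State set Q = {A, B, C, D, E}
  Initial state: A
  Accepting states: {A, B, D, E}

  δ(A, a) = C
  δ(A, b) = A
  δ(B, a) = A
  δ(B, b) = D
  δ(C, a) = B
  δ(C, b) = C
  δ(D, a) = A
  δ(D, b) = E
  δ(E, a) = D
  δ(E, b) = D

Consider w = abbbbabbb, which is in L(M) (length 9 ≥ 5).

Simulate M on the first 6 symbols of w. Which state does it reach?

B

Run of M on the first 6 characters of w = a b b b b a:
  step 0: A  (start)
  step 1: C  (read a: A→C)
  step 2: C  (read b: C→C)
  step 3: C  (read b: C→C)
  step 4: C  (read b: C→C)
  step 5: C  (read b: C→C)
  step 6: B  (read a: C→B)

After reading 6 characters, M is in state B.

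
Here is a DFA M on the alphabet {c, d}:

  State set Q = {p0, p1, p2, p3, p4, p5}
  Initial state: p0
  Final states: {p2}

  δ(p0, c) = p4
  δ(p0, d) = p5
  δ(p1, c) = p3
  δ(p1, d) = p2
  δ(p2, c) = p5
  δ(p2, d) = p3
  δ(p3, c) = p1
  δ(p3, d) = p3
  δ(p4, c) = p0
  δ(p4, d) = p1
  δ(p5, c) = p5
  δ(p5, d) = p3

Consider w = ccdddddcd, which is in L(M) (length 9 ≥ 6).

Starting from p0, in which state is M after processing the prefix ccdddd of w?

State sequence: p0 -c-> p4 -c-> p0 -d-> p5 -d-> p3 -d-> p3 -d-> p3

After reading 6 characters, M is in state p3.

p3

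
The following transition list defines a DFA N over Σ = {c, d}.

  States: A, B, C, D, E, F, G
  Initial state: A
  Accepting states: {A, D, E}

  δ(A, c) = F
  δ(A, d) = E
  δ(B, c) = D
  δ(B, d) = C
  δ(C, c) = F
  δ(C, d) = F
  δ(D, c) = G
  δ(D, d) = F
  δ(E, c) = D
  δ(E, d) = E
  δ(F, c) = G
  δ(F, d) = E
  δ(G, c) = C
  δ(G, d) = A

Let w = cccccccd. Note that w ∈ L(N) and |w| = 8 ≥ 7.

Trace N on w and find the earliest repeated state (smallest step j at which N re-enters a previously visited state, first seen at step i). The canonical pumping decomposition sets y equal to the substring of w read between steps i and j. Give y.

ccc

Run of N on w = c c c c c c c d:
  step 0: A  (start)
  step 1: F  (read c: A→F)
  step 2: G  (read c: F→G)
  step 3: C  (read c: G→C)
  step 4: F  (read c: C→F)   ← first repeat (F seen earlier)
  step 5: G  (read c: F→G)
  step 6: C  (read c: G→C)
  step 7: F  (read c: C→F)
  step 8: E  (read d: F→E)

So i = 1, j = 4, giving x = w[0:1] = c, y = w[1:4] = ccc, z = w[4:8] = cccd.
Check: |xy| = 4 ≤ 7 and |y| = 3 ≥ 1. Reading y takes N from F back to F, so every xyⁱz is accepted.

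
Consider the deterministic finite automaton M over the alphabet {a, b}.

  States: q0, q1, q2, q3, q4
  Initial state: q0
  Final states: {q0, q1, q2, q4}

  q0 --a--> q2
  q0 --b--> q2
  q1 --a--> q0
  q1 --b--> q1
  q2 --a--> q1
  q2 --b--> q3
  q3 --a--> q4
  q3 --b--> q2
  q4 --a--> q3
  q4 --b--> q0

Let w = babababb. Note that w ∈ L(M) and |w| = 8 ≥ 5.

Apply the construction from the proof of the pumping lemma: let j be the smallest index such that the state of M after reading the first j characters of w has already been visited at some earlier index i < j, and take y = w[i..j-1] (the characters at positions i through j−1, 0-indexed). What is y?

b

Run of M on w = b a b a b a b b:
  step 0: q0  (start)
  step 1: q2  (read b: q0→q2)
  step 2: q1  (read a: q2→q1)
  step 3: q1  (read b: q1→q1)   ← first repeat (q1 seen earlier)
  step 4: q0  (read a: q1→q0)
  step 5: q2  (read b: q0→q2)
  step 6: q1  (read a: q2→q1)
  step 7: q1  (read b: q1→q1)
  step 8: q1  (read b: q1→q1)

So i = 2, j = 3, giving x = w[0:2] = ba, y = w[2:3] = b, z = w[3:8] = ababb.
Check: |xy| = 3 ≤ 5 and |y| = 1 ≥ 1. Reading y takes M from q1 back to q1, so every xyⁱz is accepted.
With |Q| = 5, pigeonhole forces a state repeat no later than step 5; the substring read between the first and second visits to that state can be pumped.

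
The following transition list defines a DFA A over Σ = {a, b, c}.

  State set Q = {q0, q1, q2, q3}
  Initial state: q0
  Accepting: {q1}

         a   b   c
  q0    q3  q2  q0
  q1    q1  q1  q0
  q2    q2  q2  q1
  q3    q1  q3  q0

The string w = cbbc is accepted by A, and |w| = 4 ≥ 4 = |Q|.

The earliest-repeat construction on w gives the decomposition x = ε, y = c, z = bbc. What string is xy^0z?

bbc

xy⁰z = xz = ε·bbc = bbc.
Reading y = c takes A from q0 back to q0, so after x the machine is still in q0, and z then leads to the accepting state q1. Hence bbc ∈ L(A).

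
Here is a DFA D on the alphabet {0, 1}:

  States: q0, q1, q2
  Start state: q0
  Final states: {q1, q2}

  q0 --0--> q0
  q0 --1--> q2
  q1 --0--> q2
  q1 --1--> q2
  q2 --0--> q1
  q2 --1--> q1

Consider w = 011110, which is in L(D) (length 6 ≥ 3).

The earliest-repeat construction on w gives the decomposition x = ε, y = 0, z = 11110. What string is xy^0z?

xy⁰z = xz = ε·11110 = 11110.
Reading y = 0 takes D from q0 back to q0, so after x the machine is still in q0, and z then leads to the accepting state q2. Hence 11110 ∈ L(D).

11110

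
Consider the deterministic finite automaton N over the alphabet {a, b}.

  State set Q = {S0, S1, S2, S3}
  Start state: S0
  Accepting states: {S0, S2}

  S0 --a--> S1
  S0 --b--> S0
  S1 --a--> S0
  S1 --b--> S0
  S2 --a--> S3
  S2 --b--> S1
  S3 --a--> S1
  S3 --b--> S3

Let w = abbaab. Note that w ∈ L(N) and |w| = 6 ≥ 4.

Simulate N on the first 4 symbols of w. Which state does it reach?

S1

Run of N on the first 4 characters of w = a b b a:
  step 0: S0  (start)
  step 1: S1  (read a: S0→S1)
  step 2: S0  (read b: S1→S0)
  step 3: S0  (read b: S0→S0)
  step 4: S1  (read a: S0→S1)

After reading 4 characters, N is in state S1.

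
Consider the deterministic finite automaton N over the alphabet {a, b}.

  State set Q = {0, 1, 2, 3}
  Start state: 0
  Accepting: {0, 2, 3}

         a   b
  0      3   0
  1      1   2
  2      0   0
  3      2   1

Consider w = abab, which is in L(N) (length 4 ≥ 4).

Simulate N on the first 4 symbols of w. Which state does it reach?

State sequence: 0 -a-> 3 -b-> 1 -a-> 1 -b-> 2

After reading 4 characters, N is in state 2.

2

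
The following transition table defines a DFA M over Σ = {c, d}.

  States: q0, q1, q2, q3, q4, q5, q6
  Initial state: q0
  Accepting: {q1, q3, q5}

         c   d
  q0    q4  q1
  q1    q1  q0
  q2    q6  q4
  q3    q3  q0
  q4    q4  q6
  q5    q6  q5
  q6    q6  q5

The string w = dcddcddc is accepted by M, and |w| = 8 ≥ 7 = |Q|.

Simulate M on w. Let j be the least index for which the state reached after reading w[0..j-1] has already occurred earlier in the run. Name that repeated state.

Run of M on w = d c d d c d d c:
  step 0: q0  (start)
  step 1: q1  (read d: q0→q1)
  step 2: q1  (read c: q1→q1)   ← first repeat (q1 seen earlier)
  step 3: q0  (read d: q1→q0)
  step 4: q1  (read d: q0→q1)
  step 5: q1  (read c: q1→q1)
  step 6: q0  (read d: q1→q0)
  step 7: q1  (read d: q0→q1)
  step 8: q1  (read c: q1→q1)

The earliest repeat is at step j = 2: M is in q1, which it already visited at step i = 1.
With |Q| = 7, pigeonhole forces a state repeat no later than step 7; the substring read between the first and second visits to that state can be pumped.

q1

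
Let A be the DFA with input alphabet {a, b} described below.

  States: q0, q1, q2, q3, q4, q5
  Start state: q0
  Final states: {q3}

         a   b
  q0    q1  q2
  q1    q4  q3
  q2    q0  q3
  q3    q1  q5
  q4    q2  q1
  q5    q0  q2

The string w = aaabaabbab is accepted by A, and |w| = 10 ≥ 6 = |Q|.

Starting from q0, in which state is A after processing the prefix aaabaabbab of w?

State sequence: q0 -a-> q1 -a-> q4 -a-> q2 -b-> q3 -a-> q1 -a-> q4 -b-> q1 -b-> q3 -a-> q1 -b-> q3

After reading 10 characters, A is in state q3.

q3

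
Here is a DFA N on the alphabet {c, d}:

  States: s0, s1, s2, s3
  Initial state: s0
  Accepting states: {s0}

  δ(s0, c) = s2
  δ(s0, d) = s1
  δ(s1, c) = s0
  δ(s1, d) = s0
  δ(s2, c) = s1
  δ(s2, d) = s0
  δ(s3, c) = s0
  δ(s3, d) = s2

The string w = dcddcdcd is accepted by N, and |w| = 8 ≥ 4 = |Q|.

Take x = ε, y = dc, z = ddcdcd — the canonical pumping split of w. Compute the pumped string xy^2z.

dcdcddcdcd

xy^2z = ε·dc·dc·ddcdcd = dcdcddcdcd.
Reading y = dc takes N from s0 back to s0, so after x·y·y the machine is still in s0, and z then leads to the accepting state s0. Hence dcdcddcdcd ∈ L(N).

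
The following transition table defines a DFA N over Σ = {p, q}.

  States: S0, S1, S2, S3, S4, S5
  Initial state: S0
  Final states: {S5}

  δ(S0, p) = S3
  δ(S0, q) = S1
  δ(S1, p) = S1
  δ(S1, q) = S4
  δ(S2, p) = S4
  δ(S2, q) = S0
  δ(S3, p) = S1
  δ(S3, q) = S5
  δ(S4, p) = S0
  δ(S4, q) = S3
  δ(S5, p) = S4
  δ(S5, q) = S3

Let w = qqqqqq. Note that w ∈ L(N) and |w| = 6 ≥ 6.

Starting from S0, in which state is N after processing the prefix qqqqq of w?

S3

Run of N on the first 5 characters of w = q q q q q:
  step 0: S0  (start)
  step 1: S1  (read q: S0→S1)
  step 2: S4  (read q: S1→S4)
  step 3: S3  (read q: S4→S3)
  step 4: S5  (read q: S3→S5)
  step 5: S3  (read q: S5→S3)

After reading 5 characters, N is in state S3.
(This kind of state-tracing is the core of the pumping-lemma construction: with 6 states, pigeonhole forces a repeat within the first 6 steps.)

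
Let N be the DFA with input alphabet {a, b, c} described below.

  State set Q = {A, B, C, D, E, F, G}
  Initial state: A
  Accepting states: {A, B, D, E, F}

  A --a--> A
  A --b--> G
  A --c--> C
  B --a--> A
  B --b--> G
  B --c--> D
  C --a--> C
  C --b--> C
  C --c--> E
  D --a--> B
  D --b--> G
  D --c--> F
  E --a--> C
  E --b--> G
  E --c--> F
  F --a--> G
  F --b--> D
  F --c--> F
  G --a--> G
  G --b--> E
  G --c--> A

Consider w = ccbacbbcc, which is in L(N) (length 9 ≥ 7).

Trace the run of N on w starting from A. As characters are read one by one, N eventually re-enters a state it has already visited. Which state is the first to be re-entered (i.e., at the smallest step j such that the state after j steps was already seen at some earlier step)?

G

Run of N on w = c c b a c b b c c:
  step 0: A  (start)
  step 1: C  (read c: A→C)
  step 2: E  (read c: C→E)
  step 3: G  (read b: E→G)
  step 4: G  (read a: G→G)   ← first repeat (G seen earlier)
  step 5: A  (read c: G→A)
  step 6: G  (read b: A→G)
  step 7: E  (read b: G→E)
  step 8: F  (read c: E→F)
  step 9: F  (read c: F→F)

The earliest repeat is at step j = 4: N is in G, which it already visited at step i = 3.
Since N has 7 states, any run of length ≥ 7 visits 7+1 states, so by pigeonhole some state repeats within the first 7 steps — that repeat gives the pumpable loop.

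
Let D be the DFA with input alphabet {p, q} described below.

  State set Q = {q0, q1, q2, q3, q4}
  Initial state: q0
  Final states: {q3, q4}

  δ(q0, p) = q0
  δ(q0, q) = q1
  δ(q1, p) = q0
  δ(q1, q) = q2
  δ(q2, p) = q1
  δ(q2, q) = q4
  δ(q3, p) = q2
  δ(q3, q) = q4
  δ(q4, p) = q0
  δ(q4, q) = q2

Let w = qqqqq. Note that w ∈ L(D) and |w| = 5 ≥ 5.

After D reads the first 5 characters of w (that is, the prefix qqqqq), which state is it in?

q4

State sequence: q0 -q-> q1 -q-> q2 -q-> q4 -q-> q2 -q-> q4

After reading 5 characters, D is in state q4.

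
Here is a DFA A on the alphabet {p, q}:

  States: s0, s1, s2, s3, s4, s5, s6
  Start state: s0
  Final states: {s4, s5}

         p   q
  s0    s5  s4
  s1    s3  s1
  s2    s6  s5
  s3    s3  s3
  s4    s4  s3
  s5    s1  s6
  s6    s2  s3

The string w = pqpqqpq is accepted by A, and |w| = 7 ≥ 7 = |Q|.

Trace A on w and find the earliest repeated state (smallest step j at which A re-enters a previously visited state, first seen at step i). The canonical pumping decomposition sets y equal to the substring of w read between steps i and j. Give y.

State sequence: s0 -p-> s5 -q-> s6 -p-> s2 -q-> s5 -q-> s6 -p-> s2 -q-> s5
First repeat at step 4: s5 was already visited.

So i = 1, j = 4, giving x = w[0:1] = p, y = w[1:4] = qpq, z = w[4:7] = qpq.
Check: |xy| = 4 ≤ 7 and |y| = 3 ≥ 1. Reading y takes A from s5 back to s5, so every xyⁱz is accepted.

qpq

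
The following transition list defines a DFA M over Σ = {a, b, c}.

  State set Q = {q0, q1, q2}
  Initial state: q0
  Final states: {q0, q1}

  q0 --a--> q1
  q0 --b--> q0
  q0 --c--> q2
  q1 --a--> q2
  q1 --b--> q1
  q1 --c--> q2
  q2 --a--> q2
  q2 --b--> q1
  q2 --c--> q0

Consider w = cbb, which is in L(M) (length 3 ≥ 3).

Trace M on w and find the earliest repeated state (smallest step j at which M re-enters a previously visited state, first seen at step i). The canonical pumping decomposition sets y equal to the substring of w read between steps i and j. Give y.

State sequence: q0 -c-> q2 -b-> q1 -b-> q1
First repeat at step 3: q1 was already visited.

So i = 2, j = 3, giving x = w[0:2] = cb, y = w[2:3] = b, z = w[3:3] = ε.
Check: |xy| = 3 ≤ 3 and |y| = 1 ≥ 1. Reading y takes M from q1 back to q1, so every xyⁱz is accepted.
The DFA has 3 states, so the proof of the pumping lemma guarantees a repeated state among the first 3+1 visited; the segment between the two visits is the pumpable y.

b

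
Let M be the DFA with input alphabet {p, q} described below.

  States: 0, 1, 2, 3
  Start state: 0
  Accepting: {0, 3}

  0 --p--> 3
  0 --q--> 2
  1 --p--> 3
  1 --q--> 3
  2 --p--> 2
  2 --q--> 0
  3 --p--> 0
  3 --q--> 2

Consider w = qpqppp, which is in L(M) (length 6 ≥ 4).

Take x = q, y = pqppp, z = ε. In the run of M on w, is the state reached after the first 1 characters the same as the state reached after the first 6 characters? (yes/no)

no

State sequence: 0 -q-> 2 -p-> 2 -q-> 0 -p-> 3 -p-> 0 -p-> 3

After x (step 1): 2. After xy (step 6): 3.
They differ (2 ≠ 3), so y is not a cycle from the state after x; this split is not the one the pumping-lemma construction produces, and pumping y need not keep the string in L(M).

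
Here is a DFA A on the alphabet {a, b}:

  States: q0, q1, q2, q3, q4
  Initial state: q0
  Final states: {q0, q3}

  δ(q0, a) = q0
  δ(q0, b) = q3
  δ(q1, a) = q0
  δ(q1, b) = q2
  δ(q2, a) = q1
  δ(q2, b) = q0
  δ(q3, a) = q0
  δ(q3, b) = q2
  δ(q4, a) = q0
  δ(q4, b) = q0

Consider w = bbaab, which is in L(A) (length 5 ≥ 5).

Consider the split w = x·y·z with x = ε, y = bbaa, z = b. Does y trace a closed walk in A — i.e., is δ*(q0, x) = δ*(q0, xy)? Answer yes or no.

yes

State sequence: q0 -b-> q3 -b-> q2 -a-> q1 -a-> q0

After x (step 0): q0. After xy (step 4): q0.
They match, so y = bbaa drives A around a cycle from q0 back to itself; pumping y any number of times keeps A in q0 before reading z, and xyⁱz ∈ L(A) for every i ≥ 0.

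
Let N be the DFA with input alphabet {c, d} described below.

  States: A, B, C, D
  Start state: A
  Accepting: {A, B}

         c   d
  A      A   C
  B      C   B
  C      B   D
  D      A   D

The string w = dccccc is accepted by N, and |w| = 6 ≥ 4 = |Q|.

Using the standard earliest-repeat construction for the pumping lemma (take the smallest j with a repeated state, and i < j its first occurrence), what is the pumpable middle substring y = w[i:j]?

cc

Run of N on w = d c c c c c:
  step 0: A  (start)
  step 1: C  (read d: A→C)
  step 2: B  (read c: C→B)
  step 3: C  (read c: B→C)   ← first repeat (C seen earlier)
  step 4: B  (read c: C→B)
  step 5: C  (read c: B→C)
  step 6: B  (read c: C→B)

So i = 1, j = 3, giving x = w[0:1] = d, y = w[1:3] = cc, z = w[3:6] = ccc.
Check: |xy| = 3 ≤ 4 and |y| = 2 ≥ 1. Reading y takes N from C back to C, so every xyⁱz is accepted.
The DFA has 4 states, so the proof of the pumping lemma guarantees a repeated state among the first 4+1 visited; the segment between the two visits is the pumpable y.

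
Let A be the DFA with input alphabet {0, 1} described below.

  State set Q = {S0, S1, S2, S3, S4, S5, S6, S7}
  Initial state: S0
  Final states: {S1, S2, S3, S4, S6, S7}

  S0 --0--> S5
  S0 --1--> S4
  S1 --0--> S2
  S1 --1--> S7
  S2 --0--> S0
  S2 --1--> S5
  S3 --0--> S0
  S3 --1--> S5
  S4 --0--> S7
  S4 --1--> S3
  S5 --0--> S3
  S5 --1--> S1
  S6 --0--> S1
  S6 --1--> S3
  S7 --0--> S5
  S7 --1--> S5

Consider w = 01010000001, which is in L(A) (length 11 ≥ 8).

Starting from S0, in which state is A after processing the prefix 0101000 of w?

S5

Run of A on the first 7 characters of w = 0 1 0 1 0 0 0:
  step 0: S0  (start)
  step 1: S5  (read 0: S0→S5)
  step 2: S1  (read 1: S5→S1)
  step 3: S2  (read 0: S1→S2)
  step 4: S5  (read 1: S2→S5)
  step 5: S3  (read 0: S5→S3)
  step 6: S0  (read 0: S3→S0)
  step 7: S5  (read 0: S0→S5)

After reading 7 characters, A is in state S5.
(This kind of state-tracing is the core of the pumping-lemma construction: with 8 states, pigeonhole forces a repeat within the first 8 steps.)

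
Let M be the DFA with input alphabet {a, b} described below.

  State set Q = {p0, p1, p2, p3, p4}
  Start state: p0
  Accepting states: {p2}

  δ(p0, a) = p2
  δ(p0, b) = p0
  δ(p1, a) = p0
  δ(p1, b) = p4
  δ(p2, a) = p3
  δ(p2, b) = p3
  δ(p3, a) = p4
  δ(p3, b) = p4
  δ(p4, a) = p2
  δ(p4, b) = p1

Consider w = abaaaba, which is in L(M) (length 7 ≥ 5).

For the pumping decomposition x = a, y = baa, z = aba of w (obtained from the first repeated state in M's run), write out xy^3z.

abaabaabaaaba

xy^3z = a·baa·baa·baa·aba = abaabaabaaaba.
Reading y = baa takes M from p2 back to p2, so after x·y·y·y the machine is still in p2, and z then leads to the accepting state p2. Hence abaabaabaaaba ∈ L(M).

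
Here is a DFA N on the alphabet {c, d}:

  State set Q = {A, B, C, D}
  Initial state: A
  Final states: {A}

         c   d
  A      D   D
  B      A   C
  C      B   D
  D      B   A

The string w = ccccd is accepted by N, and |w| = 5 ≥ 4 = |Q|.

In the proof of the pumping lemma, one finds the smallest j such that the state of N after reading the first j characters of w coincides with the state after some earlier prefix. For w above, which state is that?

A

State sequence: A -c-> D -c-> B -c-> A -c-> D -d-> A
First repeat at step 3: A was already visited.

The earliest repeat is at step j = 3: N is in A, which it already visited at step i = 0.
The DFA has 4 states, so the proof of the pumping lemma guarantees a repeated state among the first 4+1 visited; the segment between the two visits is the pumpable y.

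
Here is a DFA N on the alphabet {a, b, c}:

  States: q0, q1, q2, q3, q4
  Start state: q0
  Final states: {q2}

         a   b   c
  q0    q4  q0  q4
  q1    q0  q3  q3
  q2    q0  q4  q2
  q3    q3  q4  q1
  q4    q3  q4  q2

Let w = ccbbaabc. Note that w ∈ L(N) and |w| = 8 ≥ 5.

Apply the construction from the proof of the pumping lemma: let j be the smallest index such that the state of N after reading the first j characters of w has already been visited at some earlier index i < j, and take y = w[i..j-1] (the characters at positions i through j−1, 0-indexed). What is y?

Run of N on w = c c b b a a b c:
  step 0: q0  (start)
  step 1: q4  (read c: q0→q4)
  step 2: q2  (read c: q4→q2)
  step 3: q4  (read b: q2→q4)   ← first repeat (q4 seen earlier)
  step 4: q4  (read b: q4→q4)
  step 5: q3  (read a: q4→q3)
  step 6: q3  (read a: q3→q3)
  step 7: q4  (read b: q3→q4)
  step 8: q2  (read c: q4→q2)

So i = 1, j = 3, giving x = w[0:1] = c, y = w[1:3] = cb, z = w[3:8] = baabc.
Check: |xy| = 3 ≤ 5 and |y| = 2 ≥ 1. Reading y takes N from q4 back to q4, so every xyⁱz is accepted.
Since N has 5 states, any run of length ≥ 5 visits 5+1 states, so by pigeonhole some state repeats within the first 5 steps — that repeat gives the pumpable loop.

cb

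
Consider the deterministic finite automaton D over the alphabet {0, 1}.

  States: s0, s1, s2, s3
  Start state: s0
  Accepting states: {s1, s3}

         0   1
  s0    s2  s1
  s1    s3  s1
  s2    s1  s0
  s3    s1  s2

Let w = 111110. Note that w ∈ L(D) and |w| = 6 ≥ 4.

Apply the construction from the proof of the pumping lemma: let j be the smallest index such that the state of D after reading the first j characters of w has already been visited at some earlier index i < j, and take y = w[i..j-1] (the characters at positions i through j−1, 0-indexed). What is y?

1

Run of D on w = 1 1 1 1 1 0:
  step 0: s0  (start)
  step 1: s1  (read 1: s0→s1)
  step 2: s1  (read 1: s1→s1)   ← first repeat (s1 seen earlier)
  step 3: s1  (read 1: s1→s1)
  step 4: s1  (read 1: s1→s1)
  step 5: s1  (read 1: s1→s1)
  step 6: s3  (read 0: s1→s3)

So i = 1, j = 2, giving x = w[0:1] = 1, y = w[1:2] = 1, z = w[2:6] = 1110.
Check: |xy| = 2 ≤ 4 and |y| = 1 ≥ 1. Reading y takes D from s1 back to s1, so every xyⁱz is accepted.
Since D has 4 states, any run of length ≥ 4 visits 4+1 states, so by pigeonhole some state repeats within the first 4 steps — that repeat gives the pumpable loop.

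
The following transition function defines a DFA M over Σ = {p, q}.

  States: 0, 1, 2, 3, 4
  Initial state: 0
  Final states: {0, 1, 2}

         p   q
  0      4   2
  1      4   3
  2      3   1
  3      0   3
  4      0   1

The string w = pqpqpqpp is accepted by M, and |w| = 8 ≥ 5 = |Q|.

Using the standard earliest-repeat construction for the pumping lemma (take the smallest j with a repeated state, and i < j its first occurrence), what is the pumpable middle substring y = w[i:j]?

Run of M on w = p q p q p q p p:
  step 0: 0  (start)
  step 1: 4  (read p: 0→4)
  step 2: 1  (read q: 4→1)
  step 3: 4  (read p: 1→4)   ← first repeat (4 seen earlier)
  step 4: 1  (read q: 4→1)
  step 5: 4  (read p: 1→4)
  step 6: 1  (read q: 4→1)
  step 7: 4  (read p: 1→4)
  step 8: 0  (read p: 4→0)

So i = 1, j = 3, giving x = w[0:1] = p, y = w[1:3] = qp, z = w[3:8] = qpqpp.
Check: |xy| = 3 ≤ 5 and |y| = 2 ≥ 1. Reading y takes M from 4 back to 4, so every xyⁱz is accepted.

qp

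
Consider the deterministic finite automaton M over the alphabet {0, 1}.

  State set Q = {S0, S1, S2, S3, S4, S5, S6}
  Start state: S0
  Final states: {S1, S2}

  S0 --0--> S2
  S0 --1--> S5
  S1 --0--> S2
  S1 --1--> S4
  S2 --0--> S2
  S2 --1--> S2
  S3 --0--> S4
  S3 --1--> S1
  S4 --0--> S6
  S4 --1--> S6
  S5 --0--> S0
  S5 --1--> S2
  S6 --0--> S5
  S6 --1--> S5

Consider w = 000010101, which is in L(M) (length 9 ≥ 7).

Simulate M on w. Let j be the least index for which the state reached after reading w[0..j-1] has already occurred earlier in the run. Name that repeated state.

Run of M on w = 0 0 0 0 1 0 1 0 1:
  step 0: S0  (start)
  step 1: S2  (read 0: S0→S2)
  step 2: S2  (read 0: S2→S2)   ← first repeat (S2 seen earlier)
  step 3: S2  (read 0: S2→S2)
  step 4: S2  (read 0: S2→S2)
  step 5: S2  (read 1: S2→S2)
  step 6: S2  (read 0: S2→S2)
  step 7: S2  (read 1: S2→S2)
  step 8: S2  (read 0: S2→S2)
  step 9: S2  (read 1: S2→S2)

The earliest repeat is at step j = 2: M is in S2, which it already visited at step i = 1.

S2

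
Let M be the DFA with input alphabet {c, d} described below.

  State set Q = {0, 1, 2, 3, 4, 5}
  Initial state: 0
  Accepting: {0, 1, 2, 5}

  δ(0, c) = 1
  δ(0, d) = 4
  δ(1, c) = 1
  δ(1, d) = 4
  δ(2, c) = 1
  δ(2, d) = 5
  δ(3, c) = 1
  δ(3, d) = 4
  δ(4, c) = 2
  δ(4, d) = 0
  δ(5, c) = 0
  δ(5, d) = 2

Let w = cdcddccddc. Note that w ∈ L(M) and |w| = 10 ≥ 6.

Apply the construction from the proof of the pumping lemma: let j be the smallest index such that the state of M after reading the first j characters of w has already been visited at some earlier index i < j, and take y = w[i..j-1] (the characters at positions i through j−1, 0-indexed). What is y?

dd

Run of M on w = c d c d d c c d d c:
  step 0: 0  (start)
  step 1: 1  (read c: 0→1)
  step 2: 4  (read d: 1→4)
  step 3: 2  (read c: 4→2)
  step 4: 5  (read d: 2→5)
  step 5: 2  (read d: 5→2)   ← first repeat (2 seen earlier)
  step 6: 1  (read c: 2→1)
  step 7: 1  (read c: 1→1)
  step 8: 4  (read d: 1→4)
  step 9: 0  (read d: 4→0)
  step 10: 1  (read c: 0→1)

So i = 3, j = 5, giving x = w[0:3] = cdc, y = w[3:5] = dd, z = w[5:10] = ccddc.
Check: |xy| = 5 ≤ 6 and |y| = 2 ≥ 1. Reading y takes M from 2 back to 2, so every xyⁱz is accepted.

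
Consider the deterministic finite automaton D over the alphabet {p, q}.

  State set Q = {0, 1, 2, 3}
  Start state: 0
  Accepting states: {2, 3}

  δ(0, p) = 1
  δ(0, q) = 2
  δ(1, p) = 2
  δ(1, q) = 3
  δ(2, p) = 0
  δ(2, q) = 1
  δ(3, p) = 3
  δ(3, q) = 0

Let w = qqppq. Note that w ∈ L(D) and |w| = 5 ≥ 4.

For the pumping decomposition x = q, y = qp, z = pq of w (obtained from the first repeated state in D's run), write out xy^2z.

qqpqppq

xy^2z = q·qp·qp·pq = qqpqppq.
Reading y = qp takes D from 2 back to 2, so after x·y·y the machine is still in 2, and z then leads to the accepting state 2. Hence qqpqppq ∈ L(D).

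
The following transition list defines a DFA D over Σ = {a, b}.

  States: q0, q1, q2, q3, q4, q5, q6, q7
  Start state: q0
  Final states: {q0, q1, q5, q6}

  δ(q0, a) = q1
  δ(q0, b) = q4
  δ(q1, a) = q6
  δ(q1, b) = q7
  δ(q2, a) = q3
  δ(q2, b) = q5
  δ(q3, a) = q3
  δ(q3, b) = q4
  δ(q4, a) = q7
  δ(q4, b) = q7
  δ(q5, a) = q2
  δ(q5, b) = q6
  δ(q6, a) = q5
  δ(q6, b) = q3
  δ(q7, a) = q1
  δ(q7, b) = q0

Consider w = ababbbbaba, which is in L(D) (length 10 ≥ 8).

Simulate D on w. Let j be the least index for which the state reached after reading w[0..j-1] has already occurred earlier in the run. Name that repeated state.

q1

State sequence: q0 -a-> q1 -b-> q7 -a-> q1 -b-> q7 -b-> q0 -b-> q4 -b-> q7 -a-> q1 -b-> q7 -a-> q1
First repeat at step 3: q1 was already visited.

The earliest repeat is at step j = 3: D is in q1, which it already visited at step i = 1.
Pumping length from the standard proof: p = 8 (the number of states). The repeated state found above gives |xy| = j ≤ 8 and |y| = j − i ≥ 1.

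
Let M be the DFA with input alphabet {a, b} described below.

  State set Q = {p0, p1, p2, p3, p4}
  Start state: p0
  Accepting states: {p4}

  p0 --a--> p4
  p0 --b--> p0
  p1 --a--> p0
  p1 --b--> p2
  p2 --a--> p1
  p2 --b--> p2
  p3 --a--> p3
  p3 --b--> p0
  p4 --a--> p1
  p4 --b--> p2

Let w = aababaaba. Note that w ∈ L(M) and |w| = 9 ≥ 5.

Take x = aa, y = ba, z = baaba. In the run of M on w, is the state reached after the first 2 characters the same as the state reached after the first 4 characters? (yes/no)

yes

Run of M on the first 4 characters of w = a a b a:
  step 0: p0  (start)
  step 1: p4  (read a: p0→p4)
  step 2: p1  (read a: p4→p1)
  step 3: p2  (read b: p1→p2)
  step 4: p1  (read a: p2→p1)

After x (step 2): p1. After xy (step 4): p1.
They match, so y = ba drives M around a cycle from p1 back to itself; pumping y any number of times keeps M in p1 before reading z, and xyⁱz ∈ L(M) for every i ≥ 0.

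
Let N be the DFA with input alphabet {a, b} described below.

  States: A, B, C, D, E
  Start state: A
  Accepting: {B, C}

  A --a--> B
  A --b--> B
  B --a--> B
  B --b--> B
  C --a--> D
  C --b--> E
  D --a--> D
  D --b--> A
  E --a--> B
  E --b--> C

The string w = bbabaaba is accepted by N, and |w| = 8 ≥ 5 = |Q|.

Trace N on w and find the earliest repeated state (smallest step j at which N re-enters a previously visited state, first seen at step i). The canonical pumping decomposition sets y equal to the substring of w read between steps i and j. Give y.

b

Run of N on w = b b a b a a b a:
  step 0: A  (start)
  step 1: B  (read b: A→B)
  step 2: B  (read b: B→B)   ← first repeat (B seen earlier)
  step 3: B  (read a: B→B)
  step 4: B  (read b: B→B)
  step 5: B  (read a: B→B)
  step 6: B  (read a: B→B)
  step 7: B  (read b: B→B)
  step 8: B  (read a: B→B)

So i = 1, j = 2, giving x = w[0:1] = b, y = w[1:2] = b, z = w[2:8] = abaaba.
Check: |xy| = 2 ≤ 5 and |y| = 1 ≥ 1. Reading y takes N from B back to B, so every xyⁱz is accepted.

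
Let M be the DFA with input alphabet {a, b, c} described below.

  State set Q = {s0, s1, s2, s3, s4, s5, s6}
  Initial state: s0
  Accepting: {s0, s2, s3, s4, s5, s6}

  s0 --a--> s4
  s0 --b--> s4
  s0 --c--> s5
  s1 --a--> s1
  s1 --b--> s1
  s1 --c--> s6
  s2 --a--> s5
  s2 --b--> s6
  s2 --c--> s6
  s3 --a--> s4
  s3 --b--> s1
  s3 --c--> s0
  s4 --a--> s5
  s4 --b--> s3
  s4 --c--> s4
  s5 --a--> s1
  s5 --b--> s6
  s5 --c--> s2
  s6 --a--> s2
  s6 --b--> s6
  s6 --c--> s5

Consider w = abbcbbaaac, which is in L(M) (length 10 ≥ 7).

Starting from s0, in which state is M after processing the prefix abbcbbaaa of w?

s1

Run of M on the first 9 characters of w = a b b c b b a a a:
  step 0: s0  (start)
  step 1: s4  (read a: s0→s4)
  step 2: s3  (read b: s4→s3)
  step 3: s1  (read b: s3→s1)
  step 4: s6  (read c: s1→s6)
  step 5: s6  (read b: s6→s6)
  step 6: s6  (read b: s6→s6)
  step 7: s2  (read a: s6→s2)
  step 8: s5  (read a: s2→s5)
  step 9: s1  (read a: s5→s1)

After reading 9 characters, M is in state s1.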